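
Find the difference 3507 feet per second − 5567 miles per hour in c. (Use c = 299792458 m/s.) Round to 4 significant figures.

-4.736 × 10^-6 times the speed of light

3507 ft/s = 3.56558 × 10^-6 c and 5567 mph = 8.30132 × 10^-6 c.
3.56558 × 10^-6 − 8.30132 × 10^-6 ≈ -4.736 × 10^-6 c.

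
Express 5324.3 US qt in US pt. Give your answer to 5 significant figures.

10649 US pints

1 US quart = 2.00000 US pints.
5324.3 × 2.00000 ≈ 10649 US pt.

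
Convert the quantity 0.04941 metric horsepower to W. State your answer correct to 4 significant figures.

1 metric horsepower = 735.499 W.
Thus 0.04941 × 735.499 ≈ 36.34 W.

36.34 W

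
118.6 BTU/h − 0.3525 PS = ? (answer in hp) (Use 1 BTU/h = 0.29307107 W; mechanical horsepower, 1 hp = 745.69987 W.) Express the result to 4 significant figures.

-0.3011 horsepower

118.6 BTU/h = 0.0466116 hp and 0.3525 PS = 0.347678 hp.
0.0466116 − 0.347678 ≈ -0.3011 hp.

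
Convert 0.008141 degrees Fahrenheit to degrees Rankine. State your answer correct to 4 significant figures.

459.7 degrees Rankine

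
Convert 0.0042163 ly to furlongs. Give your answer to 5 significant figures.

1.9829e+11 furlong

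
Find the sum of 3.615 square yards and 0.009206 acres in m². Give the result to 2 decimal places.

3.615 yd² = 3.02260 m² and 0.009206 acre = 37.2554 m².
3.02260 + 37.2554 ≈ 40.28 m².

40.28 m²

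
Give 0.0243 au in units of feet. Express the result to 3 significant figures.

1.19 × 10^10 ft

1 astronomical unit = 4.90807 × 10^11 ft.
Then 0.0243 × 4.90807 × 10^11 ≈ 1.19 × 10^10 ft.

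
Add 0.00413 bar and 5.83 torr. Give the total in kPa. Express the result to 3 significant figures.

1.19 kPa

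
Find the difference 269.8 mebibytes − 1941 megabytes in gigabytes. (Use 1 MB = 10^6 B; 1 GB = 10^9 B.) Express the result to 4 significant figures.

269.8 MiB = 0.282906 GB and 1941 MB = 1.94100 GB.
0.282906 − 1.94100 ≈ -1.658 GB.

-1.658 gigabytes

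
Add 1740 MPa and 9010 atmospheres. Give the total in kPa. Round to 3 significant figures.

2.65e+6 kilopascals

1740 MPa = 1.74000e+6 kPa and 9010 atm = 912938 kPa.
1.74000e+6 + 912938 ≈ 2.65e+6 kPa.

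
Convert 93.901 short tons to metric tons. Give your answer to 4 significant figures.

1 short ton = 0.907185 t.
93.901 × 0.907185 ≈ 85.19 t.

85.19 metric tons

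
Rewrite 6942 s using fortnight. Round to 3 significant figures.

1 s = 8.26720e-7 fortnight.
So 6942 × 8.26720e-7 ≈ 0.00574 fortnight.

0.00574 fortnight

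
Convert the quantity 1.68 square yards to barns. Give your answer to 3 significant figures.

1 square yard = 8.36127 × 10^27 barn.
1.68 × 8.36127 × 10^27 ≈ 1.40 × 10^28 barn.

1.40 × 10^28 barn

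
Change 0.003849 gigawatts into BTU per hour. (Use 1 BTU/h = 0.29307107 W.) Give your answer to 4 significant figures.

1 gigawatt = 3.41214e+9 BTU per hour.
Then 0.003849 × 3.41214e+9 ≈ 1.313e+7 BTU/h.

1.313e+7 BTU per hour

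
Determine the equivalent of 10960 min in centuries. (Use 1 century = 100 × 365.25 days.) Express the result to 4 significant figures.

1 min = 1.90129 × 10^-8 century.
Then 10960 × 1.90129 × 10^-8 ≈ 0.0002084 century.

0.0002084 century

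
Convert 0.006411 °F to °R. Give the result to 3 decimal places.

459.676 degrees Rankine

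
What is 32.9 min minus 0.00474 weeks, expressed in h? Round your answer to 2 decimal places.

-0.25 h

32.9 min = 0.548333 h and 0.00474 wk = 0.796320 h.
0.548333 − 0.796320 ≈ -0.25 h.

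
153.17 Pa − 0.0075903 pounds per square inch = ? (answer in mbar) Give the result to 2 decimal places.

153.17 Pa = 1.53170 mbar and 0.0075903 psi = 0.523333 mbar.
1.53170 − 0.523333 ≈ 1.01 mbar.

1.01 mbar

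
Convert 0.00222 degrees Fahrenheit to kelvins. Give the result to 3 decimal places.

255.373 K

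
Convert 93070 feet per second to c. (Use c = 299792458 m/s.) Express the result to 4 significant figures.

1 ft/s = 1.01670 × 10^-9 c.
Thus 93070 × 1.01670 × 10^-9 ≈ 9.462 × 10^-5 c.

9.462 × 10^-5 times the speed of light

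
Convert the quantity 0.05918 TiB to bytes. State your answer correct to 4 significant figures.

6.507 × 10^10 B

1 TiB = 1.09951 × 10^12 bytes.
Then 0.05918 × 1.09951 × 10^12 ≈ 6.507 × 10^10 B.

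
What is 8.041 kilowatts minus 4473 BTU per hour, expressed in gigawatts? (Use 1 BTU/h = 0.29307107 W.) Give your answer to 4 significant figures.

6.730 × 10^-6 gigawatts

8.041 kW = 8.04100 × 10^-6 GW and 4473 BTU/h = 1.31091 × 10^-6 GW.
8.04100 × 10^-6 − 1.31091 × 10^-6 ≈ 6.730 × 10^-6 GW.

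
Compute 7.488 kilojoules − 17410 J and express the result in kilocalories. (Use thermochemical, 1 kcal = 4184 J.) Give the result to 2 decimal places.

-2.37 kcal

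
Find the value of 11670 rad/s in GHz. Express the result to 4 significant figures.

1 radian per second = 1.59155e-10 gigahertz.
11670 × 1.59155e-10 ≈ 1.857e-6 GHz.

1.857e-6 gigahertz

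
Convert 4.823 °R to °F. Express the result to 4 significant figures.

-454.8 degrees Fahrenheit

°R = °F + 459.67.
Applying the formula gives -454.8 °F.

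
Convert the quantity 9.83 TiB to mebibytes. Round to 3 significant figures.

1.03e+7 MiB

1 TiB = 1.04858e+6 MiB.
So 9.83 × 1.04858e+6 ≈ 1.03e+7 MiB.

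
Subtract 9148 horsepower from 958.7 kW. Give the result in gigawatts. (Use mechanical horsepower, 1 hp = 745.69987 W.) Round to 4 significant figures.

-0.005863 gigawatts

958.7 kW = 0.000958700 GW and 9148 hp = 0.00682166 GW.
0.000958700 − 0.00682166 ≈ -0.005863 GW.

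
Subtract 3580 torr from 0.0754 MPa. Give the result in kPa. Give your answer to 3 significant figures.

0.0754 MPa = 75.4000 kPa and 3580 torr = 477.294 kPa.
75.4000 − 477.294 ≈ -402 kPa.

-402 kPa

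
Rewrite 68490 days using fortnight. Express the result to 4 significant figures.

1 d = 0.0714286 fortnight.
68490 × 0.0714286 ≈ 4892 fortnight.

4892 fortnight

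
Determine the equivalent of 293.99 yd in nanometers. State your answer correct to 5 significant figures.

1 yd = 9.14400 × 10^8 nm.
Then 293.99 × 9.14400 × 10^8 ≈ 2.6882 × 10^11 nm.

2.6882 × 10^11 nanometers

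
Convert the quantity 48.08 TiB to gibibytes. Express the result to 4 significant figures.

1 TiB = 1024.00 GiB.
Thus 48.08 × 1024.00 ≈ 49230 GiB.

49230 gibibytes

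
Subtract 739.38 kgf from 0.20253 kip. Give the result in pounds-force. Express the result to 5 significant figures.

-1427.5 lbf

0.20253 kip = 202.530 lbf and 739.38 kgf = 1630.05 lbf.
202.530 − 1630.05 ≈ -1427.5 lbf.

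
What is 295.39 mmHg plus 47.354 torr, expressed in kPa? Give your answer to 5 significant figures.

45.695 kilopascals

295.39 mmHg = 39.3821 kPa and 47.354 torr = 6.31335 kPa.
39.3821 + 6.31335 ≈ 45.695 kPa.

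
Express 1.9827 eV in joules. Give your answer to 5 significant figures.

3.1766e-19 J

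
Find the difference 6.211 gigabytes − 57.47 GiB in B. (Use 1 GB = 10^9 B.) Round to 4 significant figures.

6.211 GB = 6.21100e+9 B and 57.47 GiB = 6.17079e+10 B.
6.21100e+9 − 6.17079e+10 ≈ -5.550e+10 B.

-5.550e+10 bytes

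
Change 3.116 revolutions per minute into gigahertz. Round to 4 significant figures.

1 rpm = 1.66667 × 10^-11 gigahertz.
Then 3.116 × 1.66667 × 10^-11 ≈ 5.193 × 10^-11 GHz.

5.193 × 10^-11 gigahertz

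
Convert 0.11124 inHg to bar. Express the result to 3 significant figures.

0.00377 bar

1 inHg = 0.0338639 bar.
0.11124 × 0.0338639 ≈ 0.00377 bar.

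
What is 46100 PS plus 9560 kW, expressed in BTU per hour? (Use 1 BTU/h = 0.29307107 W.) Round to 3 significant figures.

1.48 × 10^8 BTU/h

46100 PS = 1.15694 × 10^8 BTU/h and 9560 kW = 3.26201 × 10^7 BTU/h.
1.15694 × 10^8 + 3.26201 × 10^7 ≈ 1.48 × 10^8 BTU/h.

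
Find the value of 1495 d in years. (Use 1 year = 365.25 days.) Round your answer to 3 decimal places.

1 d = 0.00273785 yr.
Then 1495 × 0.00273785 ≈ 4.093 yr.

4.093 yr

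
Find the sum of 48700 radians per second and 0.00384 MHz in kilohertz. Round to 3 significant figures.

11.6 kHz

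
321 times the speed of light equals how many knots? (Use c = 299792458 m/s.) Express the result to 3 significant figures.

1 c = 5.82750e+8 knots.
Then 321 × 5.82750e+8 ≈ 1.87e+11 kn.

1.87e+11 kn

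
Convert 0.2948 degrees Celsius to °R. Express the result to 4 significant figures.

492.2 degrees Rankine

°R = (°C + 273.15) × 9/5.
Applying the formula gives 492.2 °R.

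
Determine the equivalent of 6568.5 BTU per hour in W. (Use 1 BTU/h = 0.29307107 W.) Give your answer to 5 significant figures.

1925.0 W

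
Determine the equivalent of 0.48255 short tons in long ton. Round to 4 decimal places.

0.4308 long tons

1 short ton = 0.892857 long ton.
Then 0.48255 × 0.892857 ≈ 0.4308 long ton.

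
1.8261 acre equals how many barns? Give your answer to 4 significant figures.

1 acre = 4.04686 × 10^31 barn.
1.8261 × 4.04686 × 10^31 ≈ 7.390 × 10^31 barn.

7.390 × 10^31 barns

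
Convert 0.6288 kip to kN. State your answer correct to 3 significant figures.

2.80 kilonewtons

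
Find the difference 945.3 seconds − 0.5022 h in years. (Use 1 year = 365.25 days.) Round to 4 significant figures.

-2.733e-5 yr

945.3 s = 2.99547e-5 yr and 0.5022 h = 5.72895e-5 yr.
2.99547e-5 − 5.72895e-5 ≈ -2.733e-5 yr.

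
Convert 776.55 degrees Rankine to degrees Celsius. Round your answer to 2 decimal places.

158.27 degrees Celsius

°R = (°C + 273.15) × 9/5.
Applying the formula gives 158.27 °C.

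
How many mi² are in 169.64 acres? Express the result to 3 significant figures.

1 acre = 0.00156250 mi².
169.64 × 0.00156250 ≈ 0.265 mi².

0.265 square miles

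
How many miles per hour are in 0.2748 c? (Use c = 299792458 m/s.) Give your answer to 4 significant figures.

1.843 × 10^8 miles per hour

1 speed of light = 6.70617 × 10^8 miles per hour.
Then 0.2748 × 6.70617 × 10^8 ≈ 1.843 × 10^8 mph.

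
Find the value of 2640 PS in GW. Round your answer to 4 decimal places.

0.0019 gigawatts

1 PS = 7.35499e-7 GW.
Then 2640 × 7.35499e-7 ≈ 0.0019 GW.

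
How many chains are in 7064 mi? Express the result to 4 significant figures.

1 mi = 80.0000 chains.
Thus 7064 × 80.0000 ≈ 565100 chain.

565100 chain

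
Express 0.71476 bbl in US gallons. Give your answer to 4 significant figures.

30.02 US gal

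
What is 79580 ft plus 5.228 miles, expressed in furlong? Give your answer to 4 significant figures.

162.4 furlongs

79580 ft = 120.576 furlong and 5.228 mi = 41.8240 furlong.
120.576 + 41.8240 ≈ 162.4 furlong.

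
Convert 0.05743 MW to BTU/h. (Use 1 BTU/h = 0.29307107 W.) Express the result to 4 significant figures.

1 MW = 3.41214e+6 BTU per hour.
Thus 0.05743 × 3.41214e+6 ≈ 196000 BTU/h.

196000 BTU/h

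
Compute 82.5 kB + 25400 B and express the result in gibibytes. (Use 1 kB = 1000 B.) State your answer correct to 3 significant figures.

82.5 kB = 7.68341e-5 GiB and 25400 B = 2.36556e-5 GiB.
7.68341e-5 + 2.36556e-5 ≈ 0.000100 GiB.

0.000100 gibibytes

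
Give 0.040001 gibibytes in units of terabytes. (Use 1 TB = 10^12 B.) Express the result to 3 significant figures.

4.30e-5 terabytes

1 gibibyte = 0.00107374 TB.
Thus 0.040001 × 0.00107374 ≈ 4.30e-5 TB.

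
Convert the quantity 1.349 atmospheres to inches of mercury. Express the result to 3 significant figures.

40.4 inHg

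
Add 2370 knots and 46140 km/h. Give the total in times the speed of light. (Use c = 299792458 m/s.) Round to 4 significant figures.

2370 kn = 4.06692e-6 c and 46140 km/h = 4.27518e-5 c.
4.06692e-6 + 4.27518e-5 ≈ 4.682e-5 c.

4.682e-5 c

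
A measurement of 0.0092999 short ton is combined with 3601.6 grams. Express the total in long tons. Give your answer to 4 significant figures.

0.0092999 short ton = 0.00830348 long ton and 3601.6 g = 0.00354472 long ton.
0.00830348 + 0.00354472 ≈ 0.01185 long ton.

0.01185 long tons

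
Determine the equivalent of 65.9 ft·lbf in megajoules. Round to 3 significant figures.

8.93 × 10^-5 MJ

1 foot-pound = 1.35582 × 10^-6 megajoules.
Thus 65.9 × 1.35582 × 10^-6 ≈ 8.93 × 10^-5 MJ.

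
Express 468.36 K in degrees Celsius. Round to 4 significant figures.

195.2 degrees Celsius

K = °C + 273.15.
Applying the formula gives 195.2 °C.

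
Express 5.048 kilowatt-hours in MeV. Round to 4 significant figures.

1.134 × 10^20 MeV

1 kilowatt-hour = 2.24694 × 10^19 megaelectronvolts.
So 5.048 × 2.24694 × 10^19 ≈ 1.134 × 10^20 MeV.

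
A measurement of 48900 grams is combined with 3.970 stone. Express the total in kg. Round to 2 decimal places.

48900 g = 48.9000 kg and 3.970 st = 25.2107 kg.
48.9000 + 25.2107 ≈ 74.11 kg.

74.11 kilograms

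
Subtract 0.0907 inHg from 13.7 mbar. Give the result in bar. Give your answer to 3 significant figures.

13.7 mbar = 0.0137000 bar and 0.0907 inHg = 0.00307145 bar.
0.0137000 − 0.00307145 ≈ 0.0106 bar.

0.0106 bar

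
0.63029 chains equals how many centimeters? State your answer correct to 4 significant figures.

1 chain = 2011.68 cm.
Then 0.63029 × 2011.68 ≈ 1268 cm.

1268 centimeters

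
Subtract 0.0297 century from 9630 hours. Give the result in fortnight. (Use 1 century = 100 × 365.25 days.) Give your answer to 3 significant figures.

-48.8 fortnights

9630 h = 28.6607 fortnight and 0.0297 century = 77.4852 fortnight.
28.6607 − 77.4852 ≈ -48.8 fortnight.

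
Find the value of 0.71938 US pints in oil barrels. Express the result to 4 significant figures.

1 US pint = 0.00297619 oil barrels.
Then 0.71938 × 0.00297619 ≈ 0.002141 bbl.

0.002141 bbl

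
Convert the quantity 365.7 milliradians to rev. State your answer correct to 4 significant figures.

0.05820 rev

1 milliradian = 0.000159155 revolutions.
Thus 365.7 × 0.000159155 ≈ 0.05820 rev.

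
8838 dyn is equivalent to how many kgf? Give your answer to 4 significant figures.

0.009012 kgf

1 dyn = 1.01972e-6 kgf.
So 8838 × 1.01972e-6 ≈ 0.009012 kgf.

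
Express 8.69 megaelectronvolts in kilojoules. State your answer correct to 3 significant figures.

1 MeV = 1.60218 × 10^-16 kJ.
So 8.69 × 1.60218 × 10^-16 ≈ 1.39 × 10^-15 kJ.

1.39 × 10^-15 kJ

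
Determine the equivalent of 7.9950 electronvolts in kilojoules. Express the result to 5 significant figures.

1 electronvolt = 1.60218 × 10^-22 kJ.
Thus 7.9950 × 1.60218 × 10^-22 ≈ 1.2809 × 10^-21 kJ.

1.2809 × 10^-21 kJ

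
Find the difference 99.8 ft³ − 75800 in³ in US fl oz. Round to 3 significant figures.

99.8 ft³ = 95559.1 US fl oz and 75800 in³ = 42001.7 US fl oz.
95559.1 − 42001.7 ≈ 53600 US fl oz.

53600 US fluid ounces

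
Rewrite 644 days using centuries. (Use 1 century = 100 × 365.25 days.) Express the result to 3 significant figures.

0.0176 centuries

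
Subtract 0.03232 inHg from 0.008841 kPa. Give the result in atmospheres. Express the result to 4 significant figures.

0.008841 kPa = 8.72539 × 10^-5 atm and 0.03232 inHg = 0.00108017 atm.
8.72539 × 10^-5 − 0.00108017 ≈ -0.0009929 atm.

-0.0009929 atm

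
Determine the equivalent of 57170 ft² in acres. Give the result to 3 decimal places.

1.312 acres

1 ft² = 2.29568 × 10^-5 acres.
So 57170 × 2.29568 × 10^-5 ≈ 1.312 acre.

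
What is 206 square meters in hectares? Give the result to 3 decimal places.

0.021 hectares

1 square meter = 0.000100000 ha.
206 × 0.000100000 ≈ 0.021 ha.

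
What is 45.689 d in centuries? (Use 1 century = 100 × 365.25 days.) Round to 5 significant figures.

0.0012509 century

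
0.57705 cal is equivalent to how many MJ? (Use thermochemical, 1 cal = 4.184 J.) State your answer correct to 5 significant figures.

2.4144e-6 MJ

1 calorie = 4.18400e-6 megajoules.
Then 0.57705 × 4.18400e-6 ≈ 2.4144e-6 MJ.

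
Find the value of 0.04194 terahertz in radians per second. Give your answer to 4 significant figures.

1 THz = 6.28319 × 10^12 rad/s.
So 0.04194 × 6.28319 × 10^12 ≈ 2.635 × 10^11 rad/s.

2.635 × 10^11 radians per second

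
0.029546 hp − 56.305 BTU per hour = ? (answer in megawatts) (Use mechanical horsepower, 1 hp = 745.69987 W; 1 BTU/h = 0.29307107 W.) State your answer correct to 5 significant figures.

5.5311 × 10^-6 MW

0.029546 hp = 2.203245 × 10^-5 MW and 56.305 BTU/h = 1.650137 × 10^-5 MW.
2.203245 × 10^-5 − 1.650137 × 10^-5 ≈ 5.5311 × 10^-6 MW.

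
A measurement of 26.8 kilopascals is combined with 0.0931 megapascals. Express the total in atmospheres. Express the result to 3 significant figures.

1.18 atm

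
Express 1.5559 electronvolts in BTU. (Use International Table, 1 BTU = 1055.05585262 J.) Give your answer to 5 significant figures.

2.3627 × 10^-22 BTU

1 eV = 1.51857 × 10^-22 BTU.
Thus 1.5559 × 1.51857 × 10^-22 ≈ 2.3627 × 10^-22 BTU.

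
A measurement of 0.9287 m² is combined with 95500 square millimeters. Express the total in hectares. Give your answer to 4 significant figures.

0.9287 m² = 9.28700 × 10^-5 ha and 95500 mm² = 9.55000 × 10^-6 ha.
9.28700 × 10^-5 + 9.55000 × 10^-6 ≈ 0.0001024 ha.

0.0001024 ha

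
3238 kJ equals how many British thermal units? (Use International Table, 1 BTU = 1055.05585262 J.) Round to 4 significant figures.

3069 BTU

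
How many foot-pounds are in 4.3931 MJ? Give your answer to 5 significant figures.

1 megajoule = 737562 ft·lbf.
So 4.3931 × 737562 ≈ 3.2402e+6 ft·lbf.

3.2402e+6 foot-pounds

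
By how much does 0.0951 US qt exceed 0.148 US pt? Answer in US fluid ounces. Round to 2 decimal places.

0.0951 US qt = 3.04320 US fl oz and 0.148 US pt = 2.36800 US fl oz.
3.04320 − 2.36800 ≈ 0.68 US fl oz.

0.68 US fluid ounces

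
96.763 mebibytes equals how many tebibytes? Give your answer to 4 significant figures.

1 mebibyte = 9.53674 × 10^-7 TiB.
96.763 × 9.53674 × 10^-7 ≈ 9.228 × 10^-5 TiB.

9.228 × 10^-5 TiB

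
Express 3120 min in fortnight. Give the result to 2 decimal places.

1 minute = 4.96032 × 10^-5 fortnight.
3120 × 4.96032 × 10^-5 ≈ 0.15 fortnight.

0.15 fortnight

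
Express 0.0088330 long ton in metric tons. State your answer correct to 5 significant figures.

1 long ton = 1.016047 t.
So 0.0088330 × 1.016047 ≈ 0.0089747 t.

0.0089747 metric tons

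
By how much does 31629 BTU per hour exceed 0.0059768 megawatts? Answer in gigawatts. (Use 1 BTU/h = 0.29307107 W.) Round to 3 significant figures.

3.29 × 10^-6 GW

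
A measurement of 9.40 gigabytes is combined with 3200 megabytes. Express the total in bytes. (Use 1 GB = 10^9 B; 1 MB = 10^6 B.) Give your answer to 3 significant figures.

1.26e+10 bytes

9.40 GB = 9.40000e+9 B and 3200 MB = 3.20000e+9 B.
9.40000e+9 + 3.20000e+9 ≈ 1.26e+10 B.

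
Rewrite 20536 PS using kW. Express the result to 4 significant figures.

15100 kilowatts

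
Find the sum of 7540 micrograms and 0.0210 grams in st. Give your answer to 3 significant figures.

4.49 × 10^-6 stone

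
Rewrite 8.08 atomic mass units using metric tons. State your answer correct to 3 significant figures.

1 u = 1.66054e-30 t.
8.08 × 1.66054e-30 ≈ 1.34e-29 t.

1.34e-29 metric tons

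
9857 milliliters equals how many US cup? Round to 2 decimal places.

1 milliliter = 0.00422675 US cup.
Then 9857 × 0.00422675 ≈ 41.66 US cup.

41.66 US cup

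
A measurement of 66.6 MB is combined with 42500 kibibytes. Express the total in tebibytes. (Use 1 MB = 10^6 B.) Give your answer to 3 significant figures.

66.6 MB = 6.05723e-5 TiB and 42500 KiB = 3.95812e-5 TiB.
6.05723e-5 + 3.95812e-5 ≈ 0.000100 TiB.

0.000100 TiB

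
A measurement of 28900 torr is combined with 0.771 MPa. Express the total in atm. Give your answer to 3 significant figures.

45.6 atm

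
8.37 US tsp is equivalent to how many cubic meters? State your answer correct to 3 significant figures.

1 US tsp = 4.92892e-6 m³.
So 8.37 × 4.92892e-6 ≈ 4.13e-5 m³.

4.13e-5 cubic meters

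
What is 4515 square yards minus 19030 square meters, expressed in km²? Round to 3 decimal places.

4515 yd² = 0.00377512 km² and 19030 m² = 0.0190300 km².
0.00377512 − 0.0190300 ≈ -0.015 km².

-0.015 km²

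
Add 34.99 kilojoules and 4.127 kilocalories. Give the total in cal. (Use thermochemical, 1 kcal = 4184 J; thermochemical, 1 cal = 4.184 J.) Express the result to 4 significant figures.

12490 cal

34.99 kJ = 8362.81 cal and 4.127 kcal = 4127.00 cal.
8362.81 + 4127.00 ≈ 12490 cal.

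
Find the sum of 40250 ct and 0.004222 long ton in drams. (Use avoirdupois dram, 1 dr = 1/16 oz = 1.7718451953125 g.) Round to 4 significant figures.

6964 drams

40250 ct = 4543.29 dr and 0.004222 long ton = 2421.06 dr.
4543.29 + 2421.06 ≈ 6964 dr.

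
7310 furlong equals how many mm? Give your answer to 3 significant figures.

1 furlong = 201168 millimeters.
7310 × 201168 ≈ 1.47 × 10^9 mm.

1.47 × 10^9 mm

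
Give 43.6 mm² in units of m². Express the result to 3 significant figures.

1 mm² = 1.00000 × 10^-6 square meters.
Thus 43.6 × 1.00000 × 10^-6 ≈ 4.36 × 10^-5 m².

4.36 × 10^-5 square meters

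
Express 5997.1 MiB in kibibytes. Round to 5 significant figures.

6.1410 × 10^6 KiB

1 MiB = 1024.00 kibibytes.
Thus 5997.1 × 1024.00 ≈ 6.1410 × 10^6 KiB.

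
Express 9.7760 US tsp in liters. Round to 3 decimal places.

1 US teaspoon = 0.00492892 liters.
Thus 9.7760 × 0.00492892 ≈ 0.048 L.

0.048 liters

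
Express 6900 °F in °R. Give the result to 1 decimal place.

°R = °F + 459.67.
Applying the formula gives 7359.7 °R.

7359.7 degrees Rankine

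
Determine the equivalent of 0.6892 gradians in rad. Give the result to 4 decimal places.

1 gradian = 0.0157080 radians.
Then 0.6892 × 0.0157080 ≈ 0.0108 rad.

0.0108 rad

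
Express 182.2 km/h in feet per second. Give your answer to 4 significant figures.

1 km/h = 0.911344 feet per second.
182.2 × 0.911344 ≈ 166.0 ft/s.

166.0 ft/s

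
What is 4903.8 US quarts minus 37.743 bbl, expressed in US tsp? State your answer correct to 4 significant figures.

-275900 US tsp

4903.8 US qt = 941530 US tsp and 37.743 bbl = 1.21744 × 10^6 US tsp.
941530 − 1.21744 × 10^6 ≈ -275900 US tsp.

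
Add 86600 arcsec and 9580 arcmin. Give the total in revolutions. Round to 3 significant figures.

0.510 rev

86600 arcsec = 0.0668210 rev and 9580 arcmin = 0.443519 rev.
0.0668210 + 0.443519 ≈ 0.510 rev.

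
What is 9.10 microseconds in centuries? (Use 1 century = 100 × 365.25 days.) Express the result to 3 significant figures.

2.88e-15 centuries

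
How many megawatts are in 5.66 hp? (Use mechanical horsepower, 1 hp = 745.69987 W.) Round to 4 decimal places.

0.0042 megawatts

1 horsepower = 0.000745700 MW.
Then 5.66 × 0.000745700 ≈ 0.0042 MW.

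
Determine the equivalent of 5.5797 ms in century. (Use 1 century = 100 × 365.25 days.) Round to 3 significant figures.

1.77 × 10^-12 century

1 ms = 3.16881 × 10^-13 century.
Thus 5.5797 × 3.16881 × 10^-13 ≈ 1.77 × 10^-12 century.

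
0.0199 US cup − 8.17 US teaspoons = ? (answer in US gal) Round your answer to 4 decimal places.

-0.0094 US gallons

0.0199 US cup = 0.00124375 US gal and 8.17 US tsp = 0.0106380 US gal.
0.00124375 − 0.0106380 ≈ -0.0094 US gal.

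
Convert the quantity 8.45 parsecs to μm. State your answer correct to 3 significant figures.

2.61 × 10^23 μm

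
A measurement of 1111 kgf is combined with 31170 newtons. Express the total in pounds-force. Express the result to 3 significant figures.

9460 pounds-force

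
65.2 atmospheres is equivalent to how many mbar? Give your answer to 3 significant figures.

66100 mbar

1 atm = 1013.25 mbar.
Then 65.2 × 1013.25 ≈ 66100 mbar.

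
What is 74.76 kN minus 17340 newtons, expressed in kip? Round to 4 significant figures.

12.91 kip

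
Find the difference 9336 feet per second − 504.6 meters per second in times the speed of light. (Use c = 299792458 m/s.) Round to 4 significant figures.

7.809e-6 times the speed of light

9336 ft/s = 9.49194e-6 c and 504.6 m/s = 1.68316e-6 c.
9.49194e-6 − 1.68316e-6 ≈ 7.809e-6 c.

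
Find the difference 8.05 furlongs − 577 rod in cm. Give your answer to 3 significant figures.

8.05 furlong = 161940 cm and 577 rod = 290185 cm.
161940 − 290185 ≈ -128000 cm.

-128000 centimeters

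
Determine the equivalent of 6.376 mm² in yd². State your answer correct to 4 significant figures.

1 mm² = 1.19599 × 10^-6 yd².
6.376 × 1.19599 × 10^-6 ≈ 7.626 × 10^-6 yd².

7.626 × 10^-6 square yards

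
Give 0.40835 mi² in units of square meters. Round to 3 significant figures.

1.06e+6 m²

1 square mile = 2.58999e+6 square meters.
So 0.40835 × 2.58999e+6 ≈ 1.06e+6 m².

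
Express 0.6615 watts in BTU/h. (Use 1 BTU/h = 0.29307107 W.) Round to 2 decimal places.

1 W = 3.41214 BTU/h.
So 0.6615 × 3.41214 ≈ 2.26 BTU/h.

2.26 BTU/h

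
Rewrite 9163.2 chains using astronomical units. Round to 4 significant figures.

1 chain = 1.34473e-10 astronomical units.
Thus 9163.2 × 1.34473e-10 ≈ 1.232e-6 au.

1.232e-6 au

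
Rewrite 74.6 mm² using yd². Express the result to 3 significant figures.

1 mm² = 1.19599 × 10^-6 square yards.
So 74.6 × 1.19599 × 10^-6 ≈ 8.92 × 10^-5 yd².

8.92 × 10^-5 yd²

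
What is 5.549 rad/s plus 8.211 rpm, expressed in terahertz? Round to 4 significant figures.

1.020e-12 THz

5.549 rad/s = 8.83151e-13 THz and 8.211 rpm = 1.36850e-13 THz.
8.83151e-13 + 1.36850e-13 ≈ 1.020e-12 THz.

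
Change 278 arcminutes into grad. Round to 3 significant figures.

1 arcminute = 0.0185185 gradians.
Then 278 × 0.0185185 ≈ 5.15 grad.

5.15 gradians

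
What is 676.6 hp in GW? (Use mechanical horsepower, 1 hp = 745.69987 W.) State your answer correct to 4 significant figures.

1 hp = 7.45700e-7 GW.
So 676.6 × 7.45700e-7 ≈ 0.0005045 GW.

0.0005045 GW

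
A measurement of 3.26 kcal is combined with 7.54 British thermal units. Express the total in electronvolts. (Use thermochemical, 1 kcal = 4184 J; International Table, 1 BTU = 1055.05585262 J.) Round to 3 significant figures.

1.35 × 10^23 eV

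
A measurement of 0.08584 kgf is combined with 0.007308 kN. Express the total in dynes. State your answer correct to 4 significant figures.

815000 dyn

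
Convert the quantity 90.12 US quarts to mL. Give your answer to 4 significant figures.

85290 milliliters

1 US qt = 946.353 milliliters.
Then 90.12 × 946.353 ≈ 85290 mL.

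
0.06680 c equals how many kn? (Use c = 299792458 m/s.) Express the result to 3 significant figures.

3.89 × 10^7 kn

1 c = 5.82750 × 10^8 kn.
0.06680 × 5.82750 × 10^8 ≈ 3.89 × 10^7 kn.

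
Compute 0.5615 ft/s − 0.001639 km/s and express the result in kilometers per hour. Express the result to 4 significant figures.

0.5615 ft/s = 0.616123 km/h and 0.001639 km/s = 5.90040 km/h.
0.616123 − 5.90040 ≈ -5.284 km/h.

-5.284 kilometers per hour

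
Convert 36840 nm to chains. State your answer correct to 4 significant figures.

1 nanometer = 4.97097e-11 chains.
So 36840 × 4.97097e-11 ≈ 1.831e-6 chain.

1.831e-6 chains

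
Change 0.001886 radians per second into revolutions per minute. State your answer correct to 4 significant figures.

0.01801 revolutions per minute

1 rad/s = 9.54930 rpm.
Then 0.001886 × 9.54930 ≈ 0.01801 rpm.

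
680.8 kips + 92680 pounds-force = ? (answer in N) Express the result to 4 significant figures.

3.441 × 10^6 N

680.8 kip = 3.02835 × 10^6 N and 92680 lbf = 412261 N.
3.02835 × 10^6 + 412261 ≈ 3.441 × 10^6 N.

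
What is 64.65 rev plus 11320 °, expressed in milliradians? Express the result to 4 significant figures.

603800 milliradians

64.65 rev = 406208 mrad and 11320 ° = 197571 mrad.
406208 + 197571 ≈ 603800 mrad.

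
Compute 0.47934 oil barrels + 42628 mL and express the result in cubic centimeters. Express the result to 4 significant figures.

0.47934 bbl = 76209.0 cm³ and 42628 mL = 42628.0 cm³.
76209.0 + 42628.0 ≈ 118800 cm³.

118800 cm³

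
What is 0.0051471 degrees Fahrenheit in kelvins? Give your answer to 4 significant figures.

K = (°F + 459.67) × 5/9.
Applying the formula gives 255.4 K.

255.4 K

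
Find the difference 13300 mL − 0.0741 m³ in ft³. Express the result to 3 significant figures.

-2.15 cubic feet

13300 mL = 0.469685 ft³ and 0.0741 m³ = 2.61682 ft³.
0.469685 − 2.61682 ≈ -2.15 ft³.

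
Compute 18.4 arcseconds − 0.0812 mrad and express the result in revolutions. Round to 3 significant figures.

1.27 × 10^-6 rev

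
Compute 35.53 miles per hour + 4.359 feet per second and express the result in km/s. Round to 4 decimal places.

0.0172 kilometers per second

35.53 mph = 0.0158833 km/s and 4.359 ft/s = 0.00132862 km/s.
0.0158833 + 0.00132862 ≈ 0.0172 km/s.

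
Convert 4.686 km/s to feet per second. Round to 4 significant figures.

1 km/s = 3280.84 feet per second.
So 4.686 × 3280.84 ≈ 15370 ft/s.

15370 ft/s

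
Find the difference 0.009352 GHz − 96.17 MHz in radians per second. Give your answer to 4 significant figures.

-5.455e+8 radians per second

0.009352 GHz = 5.87603e+7 rad/s and 96.17 MHz = 6.04254e+8 rad/s.
5.87603e+7 − 6.04254e+8 ≈ -5.455e+8 rad/s.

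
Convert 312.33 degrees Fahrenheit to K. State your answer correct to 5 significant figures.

428.89 K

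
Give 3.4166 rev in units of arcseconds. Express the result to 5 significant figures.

1 revolution = 1.29600e+6 arcsec.
Thus 3.4166 × 1.29600e+6 ≈ 4.4279e+6 arcsec.

4.4279e+6 arcsec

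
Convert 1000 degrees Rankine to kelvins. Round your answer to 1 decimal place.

°R = K × 9/5.
Applying the formula gives 555.6 K.

555.6 kelvins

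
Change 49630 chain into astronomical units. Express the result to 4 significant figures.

1 chain = 1.34473 × 10^-10 astronomical units.
So 49630 × 1.34473 × 10^-10 ≈ 6.674 × 10^-6 au.

6.674 × 10^-6 astronomical units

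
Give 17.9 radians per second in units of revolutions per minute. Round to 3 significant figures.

171 rpm

1 rad/s = 9.54930 revolutions per minute.
Thus 17.9 × 9.54930 ≈ 171 rpm.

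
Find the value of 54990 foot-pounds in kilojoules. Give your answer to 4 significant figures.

74.56 kJ

1 foot-pound = 0.00135582 kilojoules.
Thus 54990 × 0.00135582 ≈ 74.56 kJ.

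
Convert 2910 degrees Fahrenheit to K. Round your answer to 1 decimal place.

1872.0 K

K = (°F + 459.67) × 5/9.
Applying the formula gives 1872.0 K.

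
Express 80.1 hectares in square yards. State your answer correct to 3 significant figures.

958000 yd²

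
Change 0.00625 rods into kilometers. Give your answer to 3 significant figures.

1 rod = 0.00502920 km.
So 0.00625 × 0.00502920 ≈ 3.14e-5 km.

3.14e-5 kilometers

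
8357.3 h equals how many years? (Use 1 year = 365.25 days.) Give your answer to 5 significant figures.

1 h = 0.000114077 yr.
So 8357.3 × 0.000114077 ≈ 0.95338 yr.

0.95338 yr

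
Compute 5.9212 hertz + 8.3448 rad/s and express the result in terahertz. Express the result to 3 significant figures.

7.25 × 10^-12 terahertz

5.9212 Hz = 5.92120 × 10^-12 THz and 8.3448 rad/s = 1.32812 × 10^-12 THz.
5.92120 × 10^-12 + 1.32812 × 10^-12 ≈ 7.25 × 10^-12 THz.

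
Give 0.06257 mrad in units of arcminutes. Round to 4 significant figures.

0.2151 arcmin

1 mrad = 3.43775 arcmin.
So 0.06257 × 3.43775 ≈ 0.2151 arcmin.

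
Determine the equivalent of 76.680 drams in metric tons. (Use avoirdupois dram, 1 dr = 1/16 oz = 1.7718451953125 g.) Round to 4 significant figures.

1 dr = 1.77185e-6 metric tons.
Thus 76.680 × 1.77185e-6 ≈ 0.0001359 t.

0.0001359 t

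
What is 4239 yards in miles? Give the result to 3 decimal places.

1 yard = 0.000568182 mi.
4239 × 0.000568182 ≈ 2.409 mi.

2.409 mi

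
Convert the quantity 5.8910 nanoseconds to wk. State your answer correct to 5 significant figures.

1 nanosecond = 1.65344e-15 weeks.
5.8910 × 1.65344e-15 ≈ 9.7404e-15 wk.

9.7404e-15 wk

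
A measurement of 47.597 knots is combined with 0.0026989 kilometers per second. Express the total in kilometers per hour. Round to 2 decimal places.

47.597 kn = 88.1496 km/h and 0.0026989 km/s = 9.71604 km/h.
88.1496 + 9.71604 ≈ 97.87 km/h.

97.87 km/h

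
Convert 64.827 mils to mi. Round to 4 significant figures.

1.023e-6 mi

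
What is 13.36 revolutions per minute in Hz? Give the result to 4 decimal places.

1 rpm = 0.0166667 hertz.
Then 13.36 × 0.0166667 ≈ 0.2227 Hz.

0.2227 hertz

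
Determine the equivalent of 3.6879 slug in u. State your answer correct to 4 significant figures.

3.241 × 10^28 atomic mass units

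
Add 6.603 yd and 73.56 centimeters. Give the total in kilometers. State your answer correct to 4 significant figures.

0.006773 km

6.603 yd = 0.00603778 km and 73.56 cm = 0.000735600 km.
0.00603778 + 0.000735600 ≈ 0.006773 km.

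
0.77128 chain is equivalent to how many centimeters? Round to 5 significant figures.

1551.6 cm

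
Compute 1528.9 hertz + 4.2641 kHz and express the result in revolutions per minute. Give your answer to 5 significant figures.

347580 rpm

1528.9 Hz = 91734.0 rpm and 4.2641 kHz = 255846 rpm.
91734.0 + 255846 ≈ 347580 rpm.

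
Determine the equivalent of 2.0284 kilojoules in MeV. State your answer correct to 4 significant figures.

1.266e+16 megaelectronvolts

1 kilojoule = 6.24151e+15 MeV.
Then 2.0284 × 6.24151e+15 ≈ 1.266e+16 MeV.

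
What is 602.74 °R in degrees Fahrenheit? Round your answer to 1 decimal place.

143.1 °F

°R = °F + 459.67.
Applying the formula gives 143.1 °F.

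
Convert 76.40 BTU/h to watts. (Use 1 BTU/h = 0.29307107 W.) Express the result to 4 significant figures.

22.39 watts

1 BTU per hour = 0.293071 watts.
Thus 76.40 × 0.293071 ≈ 22.39 W.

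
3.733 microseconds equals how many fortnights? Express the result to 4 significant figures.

1 μs = 8.26720e-13 fortnights.
3.733 × 8.26720e-13 ≈ 3.086e-12 fortnight.

3.086e-12 fortnight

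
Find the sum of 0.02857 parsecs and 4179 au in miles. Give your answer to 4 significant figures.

0.02857 pc = 5.47787e+11 mi and 4179 au = 3.88462e+11 mi.
5.47787e+11 + 3.88462e+11 ≈ 9.362e+11 mi.

9.362e+11 mi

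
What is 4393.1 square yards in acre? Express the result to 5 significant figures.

1 yd² = 0.000206612 acre.
4393.1 × 0.000206612 ≈ 0.90767 acre.

0.90767 acre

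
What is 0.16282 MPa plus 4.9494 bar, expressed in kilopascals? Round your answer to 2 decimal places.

0.16282 MPa = 162.820 kPa and 4.9494 bar = 494.940 kPa.
162.820 + 494.940 ≈ 657.76 kPa.

657.76 kPa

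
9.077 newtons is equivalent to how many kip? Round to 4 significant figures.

0.002041 kip

1 newton = 0.000224809 kip.
Thus 9.077 × 0.000224809 ≈ 0.002041 kip.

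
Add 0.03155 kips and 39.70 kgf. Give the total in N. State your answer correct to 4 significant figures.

0.03155 kip = 140.341 N and 39.70 kgf = 389.324 N.
140.341 + 389.324 ≈ 529.7 N.

529.7 N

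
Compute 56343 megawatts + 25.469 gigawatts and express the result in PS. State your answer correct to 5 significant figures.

1.1123e+8 PS

56343 MW = 7.66052e+7 PS and 25.469 GW = 3.46282e+7 PS.
7.66052e+7 + 3.46282e+7 ≈ 1.1123e+8 PS.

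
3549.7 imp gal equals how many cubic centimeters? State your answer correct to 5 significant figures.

1 imp gal = 4546.09 cm³.
So 3549.7 × 4546.09 ≈ 1.6137e+7 cm³.

1.6137e+7 cm³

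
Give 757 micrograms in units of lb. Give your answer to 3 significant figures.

1 μg = 2.20462 × 10^-9 lb.
Thus 757 × 2.20462 × 10^-9 ≈ 1.67 × 10^-6 lb.

1.67 × 10^-6 lb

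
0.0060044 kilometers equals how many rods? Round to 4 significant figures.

1.194 rods

1 km = 198.839 rods.
Thus 0.0060044 × 198.839 ≈ 1.194 rod.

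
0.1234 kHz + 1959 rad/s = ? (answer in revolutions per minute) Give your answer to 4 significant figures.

26110 revolutions per minute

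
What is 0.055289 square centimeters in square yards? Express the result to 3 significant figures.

6.61 × 10^-6 yd²

1 cm² = 0.000119599 square yards.
0.055289 × 0.000119599 ≈ 6.61 × 10^-6 yd².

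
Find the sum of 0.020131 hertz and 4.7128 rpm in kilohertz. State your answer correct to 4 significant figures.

9.868 × 10^-5 kilohertz

0.020131 Hz = 2.01310 × 10^-5 kHz and 4.7128 rpm = 7.85467 × 10^-5 kHz.
2.01310 × 10^-5 + 7.85467 × 10^-5 ≈ 9.868 × 10^-5 kHz.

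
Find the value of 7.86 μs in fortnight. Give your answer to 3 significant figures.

1 μs = 8.26720e-13 fortnight.
Thus 7.86 × 8.26720e-13 ≈ 6.50e-12 fortnight.

6.50e-12 fortnight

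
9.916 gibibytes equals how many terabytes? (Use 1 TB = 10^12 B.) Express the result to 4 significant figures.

0.01065 TB

1 gibibyte = 0.00107374 terabytes.
Then 9.916 × 0.00107374 ≈ 0.01065 TB.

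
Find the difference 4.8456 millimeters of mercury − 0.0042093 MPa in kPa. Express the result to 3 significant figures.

-3.56 kPa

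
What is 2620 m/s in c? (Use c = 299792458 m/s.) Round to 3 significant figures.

1 meter per second = 3.33564e-9 times the speed of light.
So 2620 × 3.33564e-9 ≈ 8.74e-6 c.

8.74e-6 c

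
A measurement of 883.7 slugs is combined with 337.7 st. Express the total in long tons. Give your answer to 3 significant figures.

883.7 slug = 12.69295 long ton and 337.7 st = 2.110625 long ton.
12.69295 + 2.110625 ≈ 14.8 long ton.

14.8 long ton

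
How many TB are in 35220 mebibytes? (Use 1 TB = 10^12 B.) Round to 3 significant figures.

0.0369 TB

1 MiB = 1.04858e-6 TB.
Then 35220 × 1.04858e-6 ≈ 0.0369 TB.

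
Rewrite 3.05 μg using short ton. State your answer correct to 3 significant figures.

3.36e-12 short tons

1 μg = 1.10231e-12 short ton.
Then 3.05 × 1.10231e-12 ≈ 3.36e-12 short ton.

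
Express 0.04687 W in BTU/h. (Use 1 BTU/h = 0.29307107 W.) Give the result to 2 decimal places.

0.16 BTU/h

1 watt = 3.41214 BTU per hour.
So 0.04687 × 3.41214 ≈ 0.16 BTU/h.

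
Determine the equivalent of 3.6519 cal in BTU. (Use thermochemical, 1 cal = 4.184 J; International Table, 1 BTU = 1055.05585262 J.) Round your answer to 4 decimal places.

0.0145 BTU

1 calorie = 0.00396567 BTU.
Then 3.6519 × 0.00396567 ≈ 0.0145 BTU.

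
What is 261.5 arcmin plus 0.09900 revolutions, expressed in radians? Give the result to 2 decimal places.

261.5 arcmin = 0.0760673 rad and 0.09900 rev = 0.622035 rad.
0.0760673 + 0.622035 ≈ 0.70 rad.

0.70 rad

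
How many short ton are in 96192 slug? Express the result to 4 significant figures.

1547 short ton

1 slug = 0.0160870 short tons.
So 96192 × 0.0160870 ≈ 1547 short ton.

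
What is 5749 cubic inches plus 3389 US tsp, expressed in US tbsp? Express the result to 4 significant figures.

7501 US tablespoons

5749 in³ = 6371.19 US tbsp and 3389 US tsp = 1129.67 US tbsp.
6371.19 + 1129.67 ≈ 7501 US tbsp.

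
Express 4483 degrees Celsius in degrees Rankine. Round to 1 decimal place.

8561.1 degrees Rankine

°R = (°C + 273.15) × 9/5.
Applying the formula gives 8561.1 °R.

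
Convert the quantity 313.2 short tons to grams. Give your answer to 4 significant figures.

1 short ton = 907185 g.
Then 313.2 × 907185 ≈ 2.841 × 10^8 g.

2.841 × 10^8 grams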